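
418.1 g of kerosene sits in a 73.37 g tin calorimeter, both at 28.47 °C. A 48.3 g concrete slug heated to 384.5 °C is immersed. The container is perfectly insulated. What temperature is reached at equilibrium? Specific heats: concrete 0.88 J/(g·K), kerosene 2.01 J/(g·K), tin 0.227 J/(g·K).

T_f is the heat-capacity-weighted average of the initial temperatures:
T_f = (42.5×384.5 + 840.38×28.47 + 16.65×28.47) / (42.5 + 840.38 + 16.65)
    = 40743 / 899.54 ≈ 45.29 °C

T_f ≈ 45.3 °C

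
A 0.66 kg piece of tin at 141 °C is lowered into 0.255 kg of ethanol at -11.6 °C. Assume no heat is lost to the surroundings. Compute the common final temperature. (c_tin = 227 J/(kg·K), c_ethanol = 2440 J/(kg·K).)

T_f ≈ 18.0 °C

T_f is the heat-capacity-weighted average of the initial temperatures:
T_f = (149.82*141 + 622.2*(-11.6)) / (149.82 + 622.2)
    = 13907 / 772.02 ≈ 18.01 °C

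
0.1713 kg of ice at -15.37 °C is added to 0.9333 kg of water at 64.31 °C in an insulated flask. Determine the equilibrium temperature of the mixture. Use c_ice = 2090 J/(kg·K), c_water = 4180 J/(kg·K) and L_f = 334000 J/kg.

Sum of m c ΔT and latent-heat terms is zero:
ice -15.37→0 °C: 0.1713·2090·15.37 = 5502.7
  latent heat to melt: 0.1713·334000 = 57214
  warm the meltwater: 716.03 T
  water cools: 0.9333·4180·(T − 64.31) = 3901.2(T − 64.31)
4617.2 T = 250886 − 62717 = 188169
T ≈ 40.75 °C — above 0 °C, consistent with complete melting.

T_f ≈ 40.8 °C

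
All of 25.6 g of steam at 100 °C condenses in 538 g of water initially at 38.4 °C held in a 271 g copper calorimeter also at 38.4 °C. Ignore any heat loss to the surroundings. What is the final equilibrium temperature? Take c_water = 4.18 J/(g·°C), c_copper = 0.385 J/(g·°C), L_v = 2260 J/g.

Energy conservation, ΣQ = 0:
steam→water at 100 °C releases m L_v = 25.6×2260 = 57856; condensate cools 100→T: 25.6×4.18×(T − 100) = 107.01(T − 100); water warms: 538×4.18×(T − 38.4) = 2248.8(T − 38.4); cup: 104.34(T − 38.4)
2460.2 T = 57856 + 10701 + 90362 = 158919
T ≈ 64.60 °C, under the boiling point, so the assumption holds.

T_f ≈ 64.6 °C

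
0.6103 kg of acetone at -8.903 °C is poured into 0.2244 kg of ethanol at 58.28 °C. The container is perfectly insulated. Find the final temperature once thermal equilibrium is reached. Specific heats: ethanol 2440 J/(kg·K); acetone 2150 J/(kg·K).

Energy conservation, ΣQ = 0:
0.2244×2440×(T − 58.28) + 0.6103×2150×(T − (-8.903)) = 0
547.54(T − 58.28) + 1312.1(T − (-8.903)) = 0
1859.7 T = 20228
T = 20228 / 1859.7 = 10.9 °C

T_f ≈ 10.9 °C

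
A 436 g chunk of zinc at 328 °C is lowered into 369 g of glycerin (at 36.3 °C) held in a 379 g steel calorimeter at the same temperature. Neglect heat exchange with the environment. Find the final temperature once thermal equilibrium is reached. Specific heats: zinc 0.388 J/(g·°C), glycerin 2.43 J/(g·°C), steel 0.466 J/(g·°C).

T_f = Σ m_i c_i T_i / Σ m_i c_i:
T_f = (169.17*328 + 896.67*36.3 + 176.61*36.3) / (169.17 + 896.67 + 176.61)
    = 94447 / 1242.5 ≈ 76.02 °C

T_f ≈ 76.0 °C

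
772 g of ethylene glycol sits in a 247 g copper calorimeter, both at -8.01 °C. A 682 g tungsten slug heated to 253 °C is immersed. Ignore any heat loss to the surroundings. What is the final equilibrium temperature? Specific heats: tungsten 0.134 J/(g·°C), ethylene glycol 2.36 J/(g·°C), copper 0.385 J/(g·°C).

T_f ≈ 3.9 °C

Heat gained plus heat lost sum to zero:
682×0.134×(T − 253) + 772×2.36×(T − (-8.01)) + 247×0.385×(T − (-8.01)) = 0
91.39(T − 253) + 1821.9(T − (-8.01)) + 95.09(T − (-8.01)) = 0
2008.4 T = 7765.9
T = 7765.9/2008.4 ≈ 3.87 °C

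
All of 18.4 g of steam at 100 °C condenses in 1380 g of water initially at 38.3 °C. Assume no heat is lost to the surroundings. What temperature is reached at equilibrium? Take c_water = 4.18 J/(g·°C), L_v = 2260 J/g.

Conservation of energy gives ΣQ = 0:
steam→water at 100 °C releases m L_v = 18.4×2260 = 41584; condensate cools 100→T: 18.4×4.18×(T − 100) = 76.91(T − 100); water warms: 1380×4.18×(T − 38.3) = 5768.4(T − 38.3)
5845.3 T = 41584 + 7691.2 + 220930 = 270205
T ≈ 46.23 °C, under the boiling point, so the assumption holds.

T_f ≈ 46.2 °C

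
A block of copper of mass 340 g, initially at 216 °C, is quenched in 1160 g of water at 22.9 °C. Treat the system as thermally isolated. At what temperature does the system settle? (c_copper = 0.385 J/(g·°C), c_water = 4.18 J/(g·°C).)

T_f ≈ 28.0 °C

Let T be the final temperature. ΣQ_i = 0:
340·0.385·(T − 216) + 1160·4.18·(T − 22.9) = 0
130.9(T − 216) + 4848.8(T − 22.9) = 0
(130.9 + 4848.8) T = 130.9·216 + 4848.8·22.9
T ≈ 27.98 °C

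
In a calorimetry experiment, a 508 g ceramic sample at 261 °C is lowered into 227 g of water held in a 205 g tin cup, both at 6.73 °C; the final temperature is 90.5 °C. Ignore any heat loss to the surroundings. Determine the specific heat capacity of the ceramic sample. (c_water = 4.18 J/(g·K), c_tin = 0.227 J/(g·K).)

c ≈ 0.963 J/(g·K)

Net heat exchanged in the isolated system is zero:
508×c×(90.5 − 261) + 227×4.18×(90.5 − 6.73) + 205×0.227×(90.5 − 6.73) = 0
-86614 c = -83384
c = -83384/-86614 ≈ 0.9627 J/(g·K)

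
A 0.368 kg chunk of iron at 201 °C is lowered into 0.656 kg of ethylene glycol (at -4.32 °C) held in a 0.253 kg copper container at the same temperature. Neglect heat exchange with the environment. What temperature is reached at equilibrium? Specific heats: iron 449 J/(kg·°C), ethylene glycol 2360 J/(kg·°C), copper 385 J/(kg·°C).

Conservation of energy gives ΣQ = 0:
0.368×449×(T − 201) + 0.656×2360×(T − (-4.32)) + 0.253×385×(T − (-4.32)) = 0
(165.23 + 1548.2 + 97.41) T = 165.23×201 + 1548.2×(-4.32) + 97.41×(-4.32)
T = 26103 / 1810.8 = 14.4 °C

T_f ≈ 14.4 °C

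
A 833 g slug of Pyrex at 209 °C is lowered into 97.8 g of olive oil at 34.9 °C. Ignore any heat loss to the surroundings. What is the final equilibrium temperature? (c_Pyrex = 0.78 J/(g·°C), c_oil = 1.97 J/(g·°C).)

|Q_Pyrex| = |Q_oil|:
833×0.78×(209 − T) = 97.8×1.97×(T − 34.9)
649.74(209 − T) = 192.67(T − 34.9)
842.41 T = 142520  ⇒  T ≈ 169.18 °C

T_f ≈ 169.2 °C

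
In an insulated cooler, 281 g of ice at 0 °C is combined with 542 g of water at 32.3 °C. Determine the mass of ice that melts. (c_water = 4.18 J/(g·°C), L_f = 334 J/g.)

m_melted ≈ 219 g

Cooling the water to 0 °C releases 542×4.18×32.3 = 73178 J.
To melt every bit of ice: 281×334 = 93854 J.
73178 J < 93854 J, so only part of the ice melts and the system sits at 0 °C.
m_melted×334 = 73178  ⇒  m_melted ≈ 219.1 g.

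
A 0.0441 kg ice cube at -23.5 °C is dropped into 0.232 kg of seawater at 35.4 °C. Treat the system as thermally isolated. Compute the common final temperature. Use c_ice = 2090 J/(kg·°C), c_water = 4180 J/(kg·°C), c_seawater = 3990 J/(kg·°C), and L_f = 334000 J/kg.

Let T be the final temperature. ΣQ_i = 0:
warm ice to 0 °C: 0.0441×2090×(0 − (-23.5)) = 2166; latent heat to melt: 0.0441×334000 = 14729; warm the meltwater: 184.34 T; seawater: 925.68(T − 35.4)
1110 T = 32769 − 16895 = 15874
T ≈ 14.30 °C. Since T > 0 °C, the all-ice-melts assumption holds.

T_f ≈ 14.3 °C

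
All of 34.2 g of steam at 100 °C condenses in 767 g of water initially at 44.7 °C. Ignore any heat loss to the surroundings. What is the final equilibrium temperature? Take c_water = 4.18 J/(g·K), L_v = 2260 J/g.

T_f ≈ 70.1 °C

Net heat exchanged in the isolated system is zero:
steam→water at 100 °C releases m L_v = 34.2×2260 = 77292; condensed water 100 °C→T: 142.96(T − 100); original water: 3206.1(T − 44.7)
3349 T = 77292 + 14296 + 143311 = 234898
T ≈ 70.14 °C (< 100 °C, so full condensation is consistent).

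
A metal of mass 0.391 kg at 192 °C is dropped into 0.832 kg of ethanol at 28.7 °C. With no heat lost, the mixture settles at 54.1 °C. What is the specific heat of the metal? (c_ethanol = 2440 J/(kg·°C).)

Heat lost by the metal = heat gained by the ethanol:
0.391×c×(192 − 54.1) = 0.832×2440×(54.1 − 28.7)
53.92 c = 51564  ⇒  c ≈ 956.3 J/(kg·°C)

c ≈ 956 J/(kg·°C)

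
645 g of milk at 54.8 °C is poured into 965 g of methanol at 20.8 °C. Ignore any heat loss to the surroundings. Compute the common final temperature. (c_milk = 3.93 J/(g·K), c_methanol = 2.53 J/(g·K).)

Let T be the final temperature. ΣQ_i = 0:
645×3.93×(T − 54.8) + 965×2.53×(T − 20.8) = 0
(2534.8 + 2441.4) T = 2534.8×54.8 + 2441.4×20.8
T = 189692/4976.3 ≈ 38.12 °C

T_f ≈ 38.1 °C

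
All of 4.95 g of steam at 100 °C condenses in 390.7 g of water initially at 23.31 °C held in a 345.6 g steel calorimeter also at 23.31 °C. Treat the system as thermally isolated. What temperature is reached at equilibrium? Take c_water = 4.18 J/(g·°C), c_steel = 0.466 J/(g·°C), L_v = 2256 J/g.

T_f ≈ 30.3 °C

Sum of m c ΔT and latent-heat terms is zero:
latent heat released on condensation: 4.95·2256 = 11167; condensed water 100 °C→T: 20.69(T − 100); original water: 1633.1(T − 23.31); steel cup: 345.6·0.466·(T − 23.31) = 161.05(T − 23.31)
1814.9 T = 11167 + 2069.1 + 41822 = 55059
T ≈ 30.34 °C, under the boiling point, so the assumption holds.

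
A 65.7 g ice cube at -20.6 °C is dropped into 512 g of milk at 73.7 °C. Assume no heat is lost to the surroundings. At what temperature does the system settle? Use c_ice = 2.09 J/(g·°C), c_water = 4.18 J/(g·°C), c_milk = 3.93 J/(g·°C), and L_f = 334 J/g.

Heat gained plus heat lost sum to zero:
ice -20.6→0 °C: 65.7·2.09·20.6 = 2828.6; latent heat to melt: 65.7·334 = 21944; meltwater 0→T: 65.7·4.18·T = 274.63 T; milk cools: 512·3.93·(T − 73.7) = 2012.2(T − 73.7)
2286.8 T = 148296 − 24772 = 123524
T ≈ 54.02 °C (positive, so assuming full melt was valid).

T_f ≈ 54.0 °C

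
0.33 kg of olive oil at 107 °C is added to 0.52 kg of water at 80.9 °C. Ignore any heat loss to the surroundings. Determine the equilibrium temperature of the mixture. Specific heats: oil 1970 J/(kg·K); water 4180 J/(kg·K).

T_f ≈ 86.9 °C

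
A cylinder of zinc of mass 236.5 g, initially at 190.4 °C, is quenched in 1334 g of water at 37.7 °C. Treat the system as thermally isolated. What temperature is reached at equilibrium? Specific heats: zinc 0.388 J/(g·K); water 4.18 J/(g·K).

T_f ≈ 40.2 °C

T_f is the heat-capacity-weighted average of the initial temperatures:
T_f = (91.76×190.4 + 5576.1×37.7) / (91.76 + 5576.1)
    = 227691 / 5667.9 ≈ 40.17 °C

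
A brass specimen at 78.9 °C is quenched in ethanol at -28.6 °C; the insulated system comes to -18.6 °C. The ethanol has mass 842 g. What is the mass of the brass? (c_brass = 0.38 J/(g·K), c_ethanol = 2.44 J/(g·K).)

m ≈ 555 g

Energy conservation, ΣQ = 0:
m×0.38×(-18.6 − 78.9) + 842×2.44×(-18.6 − (-28.6)) = 0
-37.05 m = -20545
m = -20545/-37.05 ≈ 554.5 g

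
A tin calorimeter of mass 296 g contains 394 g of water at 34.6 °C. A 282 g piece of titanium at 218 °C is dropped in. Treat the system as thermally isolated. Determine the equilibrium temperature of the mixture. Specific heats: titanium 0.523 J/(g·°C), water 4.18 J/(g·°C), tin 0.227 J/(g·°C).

T_f ≈ 49.1 °C

T_f = Σ m_i c_i T_i / Σ m_i c_i:
T_f = (147.49*218 + 1646.9*34.6 + 67.19*34.6) / (147.49 + 1646.9 + 67.19)
    = 91460 / 1861.6 ≈ 49.13 °C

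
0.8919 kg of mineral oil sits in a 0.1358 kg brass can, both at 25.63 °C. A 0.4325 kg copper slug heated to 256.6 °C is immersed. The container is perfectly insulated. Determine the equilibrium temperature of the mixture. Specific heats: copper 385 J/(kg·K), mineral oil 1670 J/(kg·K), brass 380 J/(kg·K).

T_f ≈ 48.2 °C

Setting the total heat transfer to zero:
0.4325×385×(T − 256.6) + 0.8919×1670×(T − 25.63) + 0.1358×380×(T − 25.63) = 0
166.51(T − 256.6) + 1489.5(T − 25.63) + 51.6(T − 25.63) = 0
1707.6 T = 82225
T ≈ 48.15 °C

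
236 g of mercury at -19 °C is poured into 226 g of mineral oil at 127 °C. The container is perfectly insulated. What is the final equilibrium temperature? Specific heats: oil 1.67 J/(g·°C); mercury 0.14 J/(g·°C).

|Q_oil| = |Q_mercury|:
226*1.67*(127 − T) = 236*0.14*(T − (-19))
377.42(127 − T) = 33.04(T − (-19))
410.46 T = 47305  ⇒  T ≈ 115.25 °C

T_f ≈ 115.2 °C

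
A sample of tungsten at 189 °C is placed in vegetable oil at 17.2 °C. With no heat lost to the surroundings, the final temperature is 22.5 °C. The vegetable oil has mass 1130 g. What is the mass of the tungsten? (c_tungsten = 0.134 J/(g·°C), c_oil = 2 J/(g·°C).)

|Q_tungsten| = |Q_oil|:
m×0.134×(189 − 22.5) = 1130×2×(22.5 − 17.2)
22.31 m = 11978  ⇒  m ≈ 536.9 g

m ≈ 537 g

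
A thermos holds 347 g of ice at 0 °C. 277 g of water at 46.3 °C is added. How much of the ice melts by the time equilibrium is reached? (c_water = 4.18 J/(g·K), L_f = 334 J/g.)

m_melted ≈ 161 g

Heat available from the water dropping to 0 °C: 277·4.18·46.3 = 53609 J.
Fully melting the ice requires m_ice L_f = 347·334 = 115898 J.
That's not enough to melt it all — equilibrium is at 0 °C with ice remaining.
m_melted·334 = 53609  ⇒  m_melted ≈ 160.5 g.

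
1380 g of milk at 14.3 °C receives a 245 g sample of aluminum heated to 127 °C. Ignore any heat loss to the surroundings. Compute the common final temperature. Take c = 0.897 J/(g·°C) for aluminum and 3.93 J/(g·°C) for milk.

T_f ≈ 18.7 °C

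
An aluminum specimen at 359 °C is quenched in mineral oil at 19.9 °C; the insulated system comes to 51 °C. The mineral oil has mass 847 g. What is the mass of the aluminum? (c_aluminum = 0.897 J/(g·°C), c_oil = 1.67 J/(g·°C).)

m ≈ 159 g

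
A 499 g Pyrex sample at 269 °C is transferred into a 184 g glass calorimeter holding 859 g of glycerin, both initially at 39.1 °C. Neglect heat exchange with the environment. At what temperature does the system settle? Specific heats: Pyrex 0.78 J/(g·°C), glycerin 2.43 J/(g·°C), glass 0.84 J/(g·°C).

T_f = Σ m_i c_i T_i / Σ m_i c_i:
T_f = (389.22·269 + 2087.4·39.1 + 154.56·39.1) / (389.22 + 2087.4 + 154.56)
    = 192360 / 2631.2 ≈ 73.11 °C

T_f ≈ 73.1 °C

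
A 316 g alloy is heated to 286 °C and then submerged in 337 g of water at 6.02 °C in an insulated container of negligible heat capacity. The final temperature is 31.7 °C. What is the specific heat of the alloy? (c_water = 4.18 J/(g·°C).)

c ≈ 0.45 J/(g·°C)

m_s c (T_s − T_f) = m_water c_water (T_f − T_0):
316·c·(286 − 31.7) = 337·4.18·(31.7 − 6.02)
80359 c = 36174  ⇒  c ≈ 0.4502 J/(g·°C)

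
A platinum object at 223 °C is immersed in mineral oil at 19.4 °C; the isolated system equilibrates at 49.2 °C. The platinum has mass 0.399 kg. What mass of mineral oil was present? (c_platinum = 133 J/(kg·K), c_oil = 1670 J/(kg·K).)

m ≈ 0.185 kg

|Q_platinum| = |Q_oil|:
0.399·133·(223 − 49.2) = m·1670·(49.2 − 19.4)
49766 m = 9223  ⇒  m ≈ 0.1853 kg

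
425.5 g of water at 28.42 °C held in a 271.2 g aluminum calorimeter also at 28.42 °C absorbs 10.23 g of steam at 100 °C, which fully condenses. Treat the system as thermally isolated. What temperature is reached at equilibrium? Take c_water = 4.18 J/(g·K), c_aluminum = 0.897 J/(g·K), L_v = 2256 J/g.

Energy balance with sensible and latent terms:
latent heat released on condensation: 10.23×2256 = 23079; condensed water 100 °C→T: 42.76(T − 100); original water: 1778.6(T − 28.42); aluminum cup: 271.2×0.897×(T − 28.42) = 243.27(T − 28.42)
2064.6 T = 23079 + 4276.1 + 57461 = 84816
T ≈ 41.08 °C — below 100 °C, confirming all the steam condensed.

T_f ≈ 41.1 °C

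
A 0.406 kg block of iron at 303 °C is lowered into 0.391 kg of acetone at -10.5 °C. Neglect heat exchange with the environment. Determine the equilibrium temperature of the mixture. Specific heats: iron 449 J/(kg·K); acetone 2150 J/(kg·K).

T_f ≈ 45.4 °C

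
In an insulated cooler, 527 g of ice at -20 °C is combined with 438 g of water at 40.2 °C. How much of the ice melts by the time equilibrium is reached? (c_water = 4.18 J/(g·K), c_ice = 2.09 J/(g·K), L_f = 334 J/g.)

Water can give up m c ΔT = 438×4.18×40.2 = 73600 J before reaching 0 °C.
Warming the ice to 0 °C takes 527×2.09×20 = 22029 J, leaving 51571 J for melting.
Melting all 527 g of ice would need 527×334 = 176018 J.
That's not enough to melt it all — equilibrium is at 0 °C with ice remaining.
m_melted×334 = 51571  ⇒  m_melted ≈ 154.4 g.

m_melted ≈ 154 g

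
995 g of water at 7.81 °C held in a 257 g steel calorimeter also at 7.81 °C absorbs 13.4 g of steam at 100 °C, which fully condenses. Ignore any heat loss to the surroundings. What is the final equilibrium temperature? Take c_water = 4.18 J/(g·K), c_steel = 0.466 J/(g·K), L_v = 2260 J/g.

Sum of m c ΔT and latent-heat terms is zero:
steam→water at 100 °C releases m L_v = 13.4×2260 = 30284; condensed water 100 °C→T: 56.01(T − 100); water warms: 995×4.18×(T − 7.81) = 4159.1(T − 7.81); steel cup: 257×0.466×(T − 7.81) = 119.76(T − 7.81)
4334.9 T = 30284 + 5601.2 + 33418 = 69303
T ≈ 15.99 °C — below 100 °C, confirming all the steam condensed.

T_f ≈ 16.0 °C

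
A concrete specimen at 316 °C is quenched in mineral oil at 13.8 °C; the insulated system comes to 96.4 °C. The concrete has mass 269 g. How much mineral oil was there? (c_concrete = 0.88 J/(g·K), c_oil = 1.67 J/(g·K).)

m ≈ 377 g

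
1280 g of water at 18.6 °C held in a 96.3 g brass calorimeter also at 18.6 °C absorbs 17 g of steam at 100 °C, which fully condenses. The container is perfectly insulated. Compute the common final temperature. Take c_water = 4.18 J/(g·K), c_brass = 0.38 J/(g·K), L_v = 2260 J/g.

T_f ≈ 26.7 °C

Let T be the final temperature. ΣQ_i = 0:
condense steam: −17×2260 = −38420
  condensed water 100 °C→T: 71.06(T − 100)
  water warms: 1280×4.18×(T − 18.6) = 5350.4(T − 18.6)
  cup: 36.59(T − 18.6)
5458.1 T = 38420 + 7106 + 100198 = 145724
T ≈ 26.70 °C (< 100 °C, so full condensation is consistent).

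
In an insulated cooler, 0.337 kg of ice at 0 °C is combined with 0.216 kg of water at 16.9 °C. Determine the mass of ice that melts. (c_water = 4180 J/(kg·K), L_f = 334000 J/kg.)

Water can give up m c ΔT = 0.216×4180×16.9 = 15259 J before reaching 0 °C.
Fully melting the ice requires m_ice L_f = 0.337×334000 = 112558 J.
That's not enough to melt it all — equilibrium is at 0 °C with ice remaining.
m_melted×334000 = 15259  ⇒  m_melted ≈ 0.04568 kg.

m_melted ≈ 0.0457 kg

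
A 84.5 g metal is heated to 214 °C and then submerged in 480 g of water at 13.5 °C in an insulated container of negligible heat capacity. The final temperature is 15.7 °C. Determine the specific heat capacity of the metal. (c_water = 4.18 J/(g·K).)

c ≈ 0.263 J/(g·K)

m_s c (T_s − T_f) = m_water c_water (T_f − T_0):
84.5×c×(214 − 15.7) = 480×4.18×(15.7 − 13.5)
16756 c = 4414.1  ⇒  c ≈ 0.2634 J/(g·K)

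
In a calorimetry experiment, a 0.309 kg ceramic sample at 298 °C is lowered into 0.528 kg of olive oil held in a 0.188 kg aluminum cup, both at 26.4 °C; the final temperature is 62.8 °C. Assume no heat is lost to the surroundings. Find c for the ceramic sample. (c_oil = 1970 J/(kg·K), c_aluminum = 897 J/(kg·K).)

c ≈ 605 J/(kg·K)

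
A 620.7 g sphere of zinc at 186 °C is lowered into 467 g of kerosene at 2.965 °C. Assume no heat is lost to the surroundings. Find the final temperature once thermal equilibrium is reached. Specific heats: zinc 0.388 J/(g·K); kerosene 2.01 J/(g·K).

|Q_zinc| = |Q_kerosene|:
620.7×0.388×(186 − T) = 467×2.01×(T − 2.965)
240.83(186 − T) = 938.67(T − 2.965)
1179.5 T = 47578  ⇒  T ≈ 40.34 °C

T_f ≈ 40.3 °C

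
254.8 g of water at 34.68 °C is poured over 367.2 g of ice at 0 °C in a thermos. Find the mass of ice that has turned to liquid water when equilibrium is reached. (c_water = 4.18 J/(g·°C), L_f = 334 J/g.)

Cooling the water to 0 °C releases 254.8·4.18·34.68 = 36936 J.
Fully melting the ice requires m_ice L_f = 367.2·334 = 122645 J.
That's not enough to melt it all — equilibrium is at 0 °C with ice remaining.
Mass melted = 36936/334 ≈ 110.6 g.

m_melted ≈ 111 g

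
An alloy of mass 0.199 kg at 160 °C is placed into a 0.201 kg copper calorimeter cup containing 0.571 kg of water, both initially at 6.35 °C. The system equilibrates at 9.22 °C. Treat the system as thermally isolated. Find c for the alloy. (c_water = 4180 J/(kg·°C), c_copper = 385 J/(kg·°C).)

c ≈ 236 J/(kg·°C)

Net heat exchanged in the isolated system is zero:
0.199·c·(9.22 − 160) + 0.571·4180·(9.22 − 6.35) + 0.201·385·(9.22 − 6.35) = 0
-30.01 c = -7072.2
c = -7072.2/-30.01 ≈ 235.7 J/(kg·°C)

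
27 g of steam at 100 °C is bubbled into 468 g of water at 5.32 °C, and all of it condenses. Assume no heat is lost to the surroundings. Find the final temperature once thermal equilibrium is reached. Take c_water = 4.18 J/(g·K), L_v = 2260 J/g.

T_f ≈ 40.0 °C

Energy conservation, ΣQ = 0:
condense steam: −27·2260 = −61020
  condensed water 100 °C→T: 112.86(T − 100)
  original water: 1956.2(T − 5.32)
2069.1 T = 61020 + 11286 + 10407 = 82713
T ≈ 39.98 °C (< 100 °C, so full condensation is consistent).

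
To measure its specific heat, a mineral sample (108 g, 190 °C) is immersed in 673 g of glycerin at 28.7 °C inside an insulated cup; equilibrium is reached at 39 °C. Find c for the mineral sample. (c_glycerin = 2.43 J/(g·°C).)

Heat lost by the mineral sample = heat gained by the glycerin:
108×c×(190 − 39) = 673×2.43×(39 − 28.7)
16308 c = 16845  ⇒  c ≈ 1.033 J/(g·°C)

c ≈ 1.03 J/(g·°C)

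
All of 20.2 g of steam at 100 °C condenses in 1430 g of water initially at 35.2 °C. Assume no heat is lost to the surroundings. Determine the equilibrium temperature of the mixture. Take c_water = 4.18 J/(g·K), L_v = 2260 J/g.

Energy balance with sensible and latent terms:
latent heat released on condensation: 20.2·2260 = 45652
  condensed water 100 °C→T: 84.44(T − 100)
  water warms: 1430·4.18·(T − 35.2) = 5977.4(T − 35.2)
6061.8 T = 45652 + 8443.6 + 210404 = 264500
T ≈ 43.63 °C, under the boiling point, so the assumption holds.

T_f ≈ 43.6 °C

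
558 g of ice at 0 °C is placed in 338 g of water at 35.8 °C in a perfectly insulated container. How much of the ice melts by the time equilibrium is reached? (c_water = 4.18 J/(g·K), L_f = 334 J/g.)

m_melted ≈ 151 g

Cooling the water to 0 °C releases 338·4.18·35.8 = 50580 J.
To melt every bit of ice: 558·334 = 186372 J.
Since 50580 < 186372 J, not all the ice melts; equilibrium is at 0 °C.
m_melted·334 = 50580  ⇒  m_melted ≈ 151.4 g.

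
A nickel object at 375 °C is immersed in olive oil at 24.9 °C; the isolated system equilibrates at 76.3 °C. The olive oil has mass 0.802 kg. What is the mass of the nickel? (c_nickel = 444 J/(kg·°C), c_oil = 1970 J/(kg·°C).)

Conservation of energy gives ΣQ = 0:
m·444·(76.3 − 375) + 0.802·1970·(76.3 − 24.9) = 0
-132623 m = -81209
m = -81209/-132623 ≈ 0.6123 kg

m ≈ 0.612 kg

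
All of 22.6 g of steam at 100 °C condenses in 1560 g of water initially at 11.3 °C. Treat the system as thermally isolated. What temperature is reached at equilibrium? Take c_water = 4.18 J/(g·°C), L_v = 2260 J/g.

T_f ≈ 20.3 °C

Sum of m c ΔT and latent-heat terms is zero:
steam→water at 100 °C releases m L_v = 22.6×2260 = 51076; condensate cools 100→T: 22.6×4.18×(T − 100) = 94.47(T − 100); water warms: 1560×4.18×(T − 11.3) = 6520.8(T − 11.3)
6615.3 T = 51076 + 9446.8 + 73685 = 134208
T ≈ 20.29 °C (< 100 °C, so full condensation is consistent).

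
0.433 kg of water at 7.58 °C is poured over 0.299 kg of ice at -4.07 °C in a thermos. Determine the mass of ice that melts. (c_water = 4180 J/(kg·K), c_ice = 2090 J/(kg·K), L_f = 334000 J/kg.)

Cooling the water to 0 °C releases 0.433×4180×7.58 = 13719 J.
Warming the ice to 0 °C takes 0.299×2090×4.07 = 2543.4 J, leaving 11176 J for melting.
To melt every bit of ice: 0.299×334000 = 99866 J.
11176 J < 99866 J, so only part of the ice melts and the system sits at 0 °C.
m_melted×334000 = 11176  ⇒  m_melted ≈ 0.03346 kg.

m_melted ≈ 0.0335 kg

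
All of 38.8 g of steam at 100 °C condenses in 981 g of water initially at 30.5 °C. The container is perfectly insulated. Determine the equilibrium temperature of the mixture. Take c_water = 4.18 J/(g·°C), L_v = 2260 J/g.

Let T be the final temperature. ΣQ_i = 0:
latent heat released on condensation: 38.8×2260 = 87688
  condensate cools 100→T: 38.8×4.18×(T − 100) = 162.18(T − 100)
  original water: 4100.6(T − 30.5)
4262.8 T = 87688 + 16218 + 125068 = 228974
T ≈ 53.71 °C — below 100 °C, confirming all the steam condensed.

T_f ≈ 53.7 °C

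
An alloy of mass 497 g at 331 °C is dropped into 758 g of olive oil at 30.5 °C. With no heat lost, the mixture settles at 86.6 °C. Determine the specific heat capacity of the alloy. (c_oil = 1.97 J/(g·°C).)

m_s c (T_s − T_f) = m_oil c_oil (T_f − T_0):
497·c·(331 − 86.6) = 758·1.97·(86.6 − 30.5)
121467 c = 83772  ⇒  c ≈ 0.6897 J/(g·°C)

c ≈ 0.69 J/(g·°C)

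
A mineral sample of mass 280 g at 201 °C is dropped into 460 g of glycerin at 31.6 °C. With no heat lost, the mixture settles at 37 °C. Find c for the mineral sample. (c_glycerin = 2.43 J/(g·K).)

m_s c (T_s − T_f) = m_glycerin c_glycerin (T_f − T_0):
280×c×(201 − 37) = 460×2.43×(37 − 31.6)
45920 c = 6036.1  ⇒  c ≈ 0.1314 J/(g·K)

c ≈ 0.131 J/(g·K)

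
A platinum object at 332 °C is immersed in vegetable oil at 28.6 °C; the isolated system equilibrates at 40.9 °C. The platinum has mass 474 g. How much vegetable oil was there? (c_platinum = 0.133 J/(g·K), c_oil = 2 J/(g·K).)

m ≈ 746 g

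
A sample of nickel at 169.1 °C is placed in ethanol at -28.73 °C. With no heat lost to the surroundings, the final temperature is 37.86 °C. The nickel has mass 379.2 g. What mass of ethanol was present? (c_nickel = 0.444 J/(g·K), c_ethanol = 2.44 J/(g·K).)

|Q_nickel| = |Q_ethanol|:
379.2×0.444×(169.1 − 37.86) = m×2.44×(37.86 − (-28.73))
162.48 m = 22096  ⇒  m ≈ 136 g

m ≈ 136 g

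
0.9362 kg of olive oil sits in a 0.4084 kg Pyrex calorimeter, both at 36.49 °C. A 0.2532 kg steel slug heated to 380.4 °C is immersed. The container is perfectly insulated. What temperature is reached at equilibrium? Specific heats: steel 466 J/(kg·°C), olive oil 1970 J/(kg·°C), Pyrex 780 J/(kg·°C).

Taking heat into each body as positive, Σ m c ΔT = 0:
0.2532·466·(T − 380.4) + 0.9362·1970·(T − 36.49) + 0.4084·780·(T − 36.49) = 0
117.99(T − 380.4) + 1844.3(T − 36.49) + 318.55(T − 36.49) = 0
2280.9 T = 123807
T = 123807/2280.9 ≈ 54.28 °C

T_f ≈ 54.3 °C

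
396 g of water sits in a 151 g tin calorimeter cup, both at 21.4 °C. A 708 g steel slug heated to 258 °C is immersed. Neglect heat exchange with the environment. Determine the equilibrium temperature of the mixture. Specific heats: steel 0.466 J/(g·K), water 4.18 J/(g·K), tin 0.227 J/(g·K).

Net heat exchanged in the isolated system is zero:
708×0.466×(T − 258) + 396×4.18×(T − 21.4) + 151×0.227×(T − 21.4) = 0
2019.5 T = 121278
T = 121278/2019.5 ≈ 60.05 °C

T_f ≈ 60.1 °C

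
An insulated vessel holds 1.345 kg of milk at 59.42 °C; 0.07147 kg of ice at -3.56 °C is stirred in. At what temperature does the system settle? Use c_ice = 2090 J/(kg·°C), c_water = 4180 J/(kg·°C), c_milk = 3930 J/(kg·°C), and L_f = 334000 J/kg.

T_f ≈ 51.9 °C

Energy conservation, ΣQ = 0:
warm ice to 0 °C: 0.07147×2090×(0 − (-3.56)) = 531.77
  fusion: m_ice L_f = 0.07147×334000 = 23871
  warm the meltwater: 298.74 T
  milk: 5285.8(T − 59.42)
5584.6 T = 314085 − 24403 = 289682
T ≈ 51.87 °C (positive, so assuming full melt was valid).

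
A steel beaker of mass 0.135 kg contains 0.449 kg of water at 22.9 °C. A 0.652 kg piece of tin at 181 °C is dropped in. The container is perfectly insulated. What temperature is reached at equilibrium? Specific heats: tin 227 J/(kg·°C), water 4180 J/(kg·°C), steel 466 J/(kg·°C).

T_f ≈ 34.1 °C

Heat gained plus heat lost sum to zero:
0.652*227*(T − 181) + 0.449*4180*(T − 22.9) + 0.135*466*(T − 22.9) = 0
148(T − 181) + 1876.8(T − 22.9) + 62.91(T − 22.9) = 0
2087.7 T = 71209
T = 71209 / 2087.7 = 34.1 °C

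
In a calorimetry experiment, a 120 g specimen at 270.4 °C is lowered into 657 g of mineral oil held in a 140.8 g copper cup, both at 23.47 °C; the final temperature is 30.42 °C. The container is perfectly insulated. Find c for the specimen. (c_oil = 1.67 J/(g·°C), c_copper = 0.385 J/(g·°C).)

c ≈ 0.278 J/(g·°C)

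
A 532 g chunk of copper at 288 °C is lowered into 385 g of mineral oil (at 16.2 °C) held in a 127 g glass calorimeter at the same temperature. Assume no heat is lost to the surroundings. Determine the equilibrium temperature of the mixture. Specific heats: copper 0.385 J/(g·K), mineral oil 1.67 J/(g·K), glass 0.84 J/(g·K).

T_f ≈ 74.5 °C

Heat gained plus heat lost sum to zero:
532*0.385*(T − 288) + 385*1.67*(T − 16.2) + 127*0.84*(T − 16.2) = 0
204.82(T − 288) + 642.95(T − 16.2) + 106.68(T − 16.2) = 0
(204.82 + 642.95 + 106.68) T = 204.82*288 + 642.95*16.2 + 106.68*16.2
T = 71132 / 954.45 = 74.5 °C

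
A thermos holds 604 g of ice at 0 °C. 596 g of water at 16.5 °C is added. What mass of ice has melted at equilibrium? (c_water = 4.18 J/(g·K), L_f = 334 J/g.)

m_melted ≈ 123 g

Water can give up m c ΔT = 596×4.18×16.5 = 41106 J before reaching 0 °C.
Melting all 604 g of ice would need 604×334 = 201736 J.
Since 41106 < 201736 J, not all the ice melts; equilibrium is at 0 °C.
Mass melted = 41106/334 ≈ 123.1 g.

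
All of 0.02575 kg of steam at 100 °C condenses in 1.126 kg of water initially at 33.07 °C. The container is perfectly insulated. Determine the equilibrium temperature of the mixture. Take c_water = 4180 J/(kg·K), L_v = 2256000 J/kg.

T_f ≈ 46.6 °C

Taking heat into each body as positive, Σ m c ΔT = 0:
steam→water at 100 °C releases m L_v = 0.02575·2256000 = 58092
  condensate cools 100→T: 0.02575·4180·(T − 100) = 107.63(T − 100)
  water warms: 1.126·4180·(T − 33.07) = 4706.7(T − 33.07)
4814.3 T = 58092 + 10764 + 155650 = 224505
T ≈ 46.63 °C — below 100 °C, confirming all the steam condensed.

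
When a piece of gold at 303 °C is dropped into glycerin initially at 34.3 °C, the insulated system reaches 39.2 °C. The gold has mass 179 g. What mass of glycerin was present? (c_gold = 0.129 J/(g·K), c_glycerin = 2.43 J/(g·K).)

Heat gained plus heat lost sum to zero:
179×0.129×(39.2 − 303) + m×2.43×(39.2 − 34.3) = 0
11.91 m = 6091.4
m = 6091.4/11.91 ≈ 511.6 g

m ≈ 512 g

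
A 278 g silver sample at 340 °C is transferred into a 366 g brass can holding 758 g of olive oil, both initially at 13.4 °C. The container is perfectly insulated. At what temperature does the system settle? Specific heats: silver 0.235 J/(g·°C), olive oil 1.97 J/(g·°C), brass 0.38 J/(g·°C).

T_f ≈ 26.0 °C

Heat gained plus heat lost sum to zero:
278·0.235·(T − 340) + 758·1.97·(T − 13.4) + 366·0.38·(T − 13.4) = 0
(65.33 + 1493.3 + 139.08) T = 65.33·340 + 1493.3·13.4 + 139.08·13.4
T ≈ 25.97 °C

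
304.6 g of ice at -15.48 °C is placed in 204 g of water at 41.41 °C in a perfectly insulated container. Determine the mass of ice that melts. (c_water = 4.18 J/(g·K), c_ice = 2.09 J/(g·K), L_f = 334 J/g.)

Heat available from the water dropping to 0 °C: 204·4.18·41.41 = 35311 J.
Warming the ice to 0 °C takes 304.6·2.09·15.48 = 9854.8 J, leaving 25456 J for melting.
Melting all 304.6 g of ice would need 304.6·334 = 101736 J.
25456 J < 101736 J, so only part of the ice melts and the system sits at 0 °C.
Mass melted = 25456/334 ≈ 76.22 g.

m_melted ≈ 76.2 g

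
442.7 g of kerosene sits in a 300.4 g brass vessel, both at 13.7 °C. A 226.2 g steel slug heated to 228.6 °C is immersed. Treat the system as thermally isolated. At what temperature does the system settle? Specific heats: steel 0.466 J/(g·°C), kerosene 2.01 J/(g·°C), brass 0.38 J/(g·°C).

Energy conservation, ΣQ = 0:
226.2*0.466*(T − 228.6) + 442.7*2.01*(T − 13.7) + 300.4*0.38*(T − 13.7) = 0
105.41(T − 228.6) + 889.83(T − 13.7) + 114.15(T − 13.7) = 0
(105.41 + 889.83 + 114.15) T = 105.41*228.6 + 889.83*13.7 + 114.15*13.7
T = 37851/1109.4 ≈ 34.12 °C

T_f ≈ 34.1 °C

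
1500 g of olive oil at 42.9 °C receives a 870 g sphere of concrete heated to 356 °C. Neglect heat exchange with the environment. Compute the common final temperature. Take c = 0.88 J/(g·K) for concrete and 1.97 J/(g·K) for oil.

T_f ≈ 107.3 °C

Heat lost by the concrete equals heat gained by the oil:
870*0.88*(356 − T) = 1500*1.97*(T − 42.9)
765.6(356 − T) = 2955(T − 42.9)
3720.6 T = 399323  ⇒  T ≈ 107.33 °C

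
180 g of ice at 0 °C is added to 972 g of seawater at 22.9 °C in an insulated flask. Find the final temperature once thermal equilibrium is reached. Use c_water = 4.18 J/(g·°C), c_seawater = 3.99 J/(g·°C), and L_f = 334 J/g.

T_f ≈ 6.2 °C

Heat gained plus heat lost sum to zero:
melt ice: 180·334 = 60120; meltwater 0→T: 180·4.18·T = 752.4 T; seawater: 3878.3(T − 22.9)
4630.7 T = 88813 − 60120 = 28693
T ≈ 6.20 °C. Since T > 0 °C, the all-ice-melts assumption holds.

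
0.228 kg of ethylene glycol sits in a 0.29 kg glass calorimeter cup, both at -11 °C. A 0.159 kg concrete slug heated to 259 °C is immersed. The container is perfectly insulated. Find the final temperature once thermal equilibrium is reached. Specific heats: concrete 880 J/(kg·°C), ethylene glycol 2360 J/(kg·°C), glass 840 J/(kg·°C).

T_f ≈ 30.0 °C

T_f = Σ m_i c_i T_i / Σ m_i c_i:
T_f = (139.92*259 + 538.08*(-11) + 243.6*(-11)) / (139.92 + 538.08 + 243.6)
    = 27641 / 921.6 ≈ 29.99 °C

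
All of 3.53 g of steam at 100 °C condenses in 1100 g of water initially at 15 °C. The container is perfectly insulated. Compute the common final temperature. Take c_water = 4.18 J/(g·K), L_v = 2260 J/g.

T_f ≈ 17.0 °C

Taking heat into each body as positive, Σ m c ΔT = 0:
condense steam: −3.53×2260 = −7977.8; condensed water 100 °C→T: 14.76(T − 100); water warms: 1100×4.18×(T − 15) = 4598(T − 15)
4612.8 T = 7977.8 + 1475.5 + 68970 = 78423
T ≈ 17.00 °C, under the boiling point, so the assumption holds.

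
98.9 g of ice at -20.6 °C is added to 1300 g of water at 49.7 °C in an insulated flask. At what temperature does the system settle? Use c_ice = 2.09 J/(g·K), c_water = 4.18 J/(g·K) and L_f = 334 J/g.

T_f ≈ 39.8 °C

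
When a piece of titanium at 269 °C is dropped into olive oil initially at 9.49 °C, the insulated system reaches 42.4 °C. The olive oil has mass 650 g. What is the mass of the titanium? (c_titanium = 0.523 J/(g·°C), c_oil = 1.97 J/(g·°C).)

|Q_titanium| = |Q_oil|:
m·0.523·(269 − 42.4) = 650·1.97·(42.4 − 9.49)
118.51 m = 42141  ⇒  m ≈ 355.6 g

m ≈ 356 g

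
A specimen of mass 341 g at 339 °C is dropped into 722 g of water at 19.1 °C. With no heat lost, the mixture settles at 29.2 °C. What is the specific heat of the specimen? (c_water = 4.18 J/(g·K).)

c ≈ 0.289 J/(g·K)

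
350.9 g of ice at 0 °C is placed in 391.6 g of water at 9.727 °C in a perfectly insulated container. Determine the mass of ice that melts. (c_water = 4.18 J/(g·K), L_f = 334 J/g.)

m_melted ≈ 47.7 g

Heat available from the water dropping to 0 °C: 391.6·4.18·9.727 = 15922 J.
Fully melting the ice requires m_ice L_f = 350.9·334 = 117201 J.
Since 15922 < 117201 J, not all the ice melts; equilibrium is at 0 °C.
m_melt = 15922 / L_f = 47.67 g.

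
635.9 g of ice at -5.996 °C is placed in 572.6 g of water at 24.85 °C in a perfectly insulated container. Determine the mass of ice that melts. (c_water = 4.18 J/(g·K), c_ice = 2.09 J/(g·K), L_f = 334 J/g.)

m_melted ≈ 154 g

Water can give up m c ΔT = 572.6×4.18×24.85 = 59478 J before reaching 0 °C.
Warming the ice to 0 °C takes 635.9×2.09×5.996 = 7968.9 J, leaving 51509 J for melting.
Fully melting the ice requires m_ice L_f = 635.9×334 = 212391 J.
That's not enough to melt it all — equilibrium is at 0 °C with ice remaining.
m_melt = 51509 / L_f = 154.2 g.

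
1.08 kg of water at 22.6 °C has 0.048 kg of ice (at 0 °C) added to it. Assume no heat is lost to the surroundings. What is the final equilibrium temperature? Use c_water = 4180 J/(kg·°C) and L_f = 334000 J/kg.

T_f ≈ 18.2 °C

Energy conservation, ΣQ = 0:
latent heat to melt: 0.048×334000 = 16032; meltwater 0→T: 0.048×4180×T = 200.64 T; water cools: 1.08×4180×(T − 22.6) = 4514.4(T − 22.6)
4715 T = 102025 − 16032 = 85993
T ≈ 18.24 °C (positive, so assuming full melt was valid).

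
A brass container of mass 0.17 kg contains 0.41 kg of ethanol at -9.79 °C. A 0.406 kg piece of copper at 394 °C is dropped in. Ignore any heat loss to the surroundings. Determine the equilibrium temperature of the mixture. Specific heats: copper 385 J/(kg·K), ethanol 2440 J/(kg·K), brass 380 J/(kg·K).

T_f ≈ 41.9 °C

Let T be the final temperature. ΣQ_i = 0:
0.406*385*(T − 394) + 0.41*2440*(T − (-9.79)) + 0.17*380*(T − (-9.79)) = 0
1221.3 T = 51160
T ≈ 41.89 °C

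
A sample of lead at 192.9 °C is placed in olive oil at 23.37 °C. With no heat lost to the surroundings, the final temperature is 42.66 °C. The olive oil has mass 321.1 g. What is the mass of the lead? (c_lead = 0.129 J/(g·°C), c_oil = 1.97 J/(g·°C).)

Heat lost by the lead = heat gained by the oil:
m·0.129·(192.9 − 42.66) = 321.1·1.97·(42.66 − 23.37)
19.38 m = 12202  ⇒  m ≈ 629.6 g

m ≈ 630 g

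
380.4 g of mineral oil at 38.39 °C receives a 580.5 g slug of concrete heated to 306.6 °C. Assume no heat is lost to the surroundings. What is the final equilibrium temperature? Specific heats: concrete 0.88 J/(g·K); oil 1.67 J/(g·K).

T_f ≈ 157.9 °C

Energy conservation, ΣQ = 0:
580.5·0.88·(T − 306.6) + 380.4·1.67·(T − 38.39) = 0
1146.1 T = 181011
T = 181011/1146.1 ≈ 157.94 °C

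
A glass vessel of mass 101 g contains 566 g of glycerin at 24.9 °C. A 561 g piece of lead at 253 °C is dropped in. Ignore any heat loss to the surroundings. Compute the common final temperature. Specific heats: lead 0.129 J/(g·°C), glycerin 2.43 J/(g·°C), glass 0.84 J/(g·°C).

T_f ≈ 35.7 °C

Energy conservation, ΣQ = 0:
561*0.129*(T − 253) + 566*2.43*(T − 24.9) + 101*0.84*(T − 24.9) = 0
72.37(T − 253) + 1375.4(T − 24.9) + 84.84(T − 24.9) = 0
1532.6 T = 54669
T = 54669/1532.6 ≈ 35.67 °C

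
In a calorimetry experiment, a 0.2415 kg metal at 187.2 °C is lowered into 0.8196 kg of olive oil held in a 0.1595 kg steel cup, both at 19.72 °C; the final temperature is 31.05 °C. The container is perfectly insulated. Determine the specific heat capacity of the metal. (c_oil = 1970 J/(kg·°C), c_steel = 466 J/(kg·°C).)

c ≈ 507 J/(kg·°C)

Heat gained plus heat lost sum to zero:
0.2415×c×(31.05 − 187.2) + 0.8196×1970×(31.05 − 19.72) + 0.1595×466×(31.05 − 19.72) = 0
-37.71 c = -19136
c = -19136/-37.71 ≈ 507.4 J/(kg·°C)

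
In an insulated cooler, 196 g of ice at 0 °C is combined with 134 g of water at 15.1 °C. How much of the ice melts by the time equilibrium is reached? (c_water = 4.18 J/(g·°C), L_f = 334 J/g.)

m_melted ≈ 25.3 g

Heat available from the water dropping to 0 °C: 134×4.18×15.1 = 8457.8 J.
Melting all 196 g of ice would need 196×334 = 65464 J.
8457.8 J < 65464 J, so only part of the ice melts and the system sits at 0 °C.
m_melted×334 = 8457.8  ⇒  m_melted ≈ 25.32 g.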